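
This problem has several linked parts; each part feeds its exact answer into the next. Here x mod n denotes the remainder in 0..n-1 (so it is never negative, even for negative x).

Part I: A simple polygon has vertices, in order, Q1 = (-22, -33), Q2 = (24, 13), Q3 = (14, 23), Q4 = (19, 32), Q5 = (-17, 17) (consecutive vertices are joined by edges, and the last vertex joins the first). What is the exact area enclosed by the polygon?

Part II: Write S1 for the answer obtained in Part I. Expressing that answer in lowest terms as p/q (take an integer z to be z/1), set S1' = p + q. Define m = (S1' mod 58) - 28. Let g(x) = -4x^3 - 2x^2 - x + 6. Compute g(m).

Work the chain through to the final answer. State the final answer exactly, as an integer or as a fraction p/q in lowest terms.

461

Part I: cross terms: (-22*13 - 24*-33)=506, (24*23 - 14*13)=370, (14*32 - 19*23)=11, (19*17 - -17*32)=867, (-17*-33 - -22*17)=935; twice the area = |2689| = 2689; area = 2689/2; answer 2689/2
Part II: S1 = 2689/2; threaded value p + q = 2691; m = -5; -4*(-5)^3 - 2*(-5)^2 - 1*(-5)^1 + 6 = (500) + (-50) + (5) + (6) = 461; answer 461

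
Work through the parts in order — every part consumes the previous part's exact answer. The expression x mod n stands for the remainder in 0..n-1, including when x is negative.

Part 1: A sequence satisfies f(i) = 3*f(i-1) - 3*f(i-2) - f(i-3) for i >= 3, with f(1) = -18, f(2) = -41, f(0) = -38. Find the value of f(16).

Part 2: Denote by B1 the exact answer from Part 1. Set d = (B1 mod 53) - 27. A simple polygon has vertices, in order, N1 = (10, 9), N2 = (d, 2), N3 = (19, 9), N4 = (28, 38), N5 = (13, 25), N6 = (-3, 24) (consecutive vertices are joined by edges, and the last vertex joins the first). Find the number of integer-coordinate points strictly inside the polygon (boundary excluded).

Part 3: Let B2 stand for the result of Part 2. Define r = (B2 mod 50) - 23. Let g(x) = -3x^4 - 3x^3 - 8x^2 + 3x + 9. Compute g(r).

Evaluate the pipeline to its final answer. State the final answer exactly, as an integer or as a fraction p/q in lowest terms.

Part 1: f(3) = 3*(-41) - 3*(-18) - 1*(-38) = -31; iterating: f(3)=-31, f(4)=48, f(5)=278, f(6)=721, f(7)=1281, f(8)=1402, f(9)=-358, f(10)=-6561, f(11)=-20011, f(12)=-39992, f(13)=-53382, f(14)=-20159, f(15)=139661, f(16)=532842; answer 532842
Part 2: B1 = 532842; d = 6; cross terms: (10*2 - 6*9)=-34, (6*9 - 19*2)=16, (19*38 - 28*9)=470, (28*25 - 13*38)=206, (13*24 - -3*25)=387, (-3*9 - 10*24)=-267; twice the area = |778| = 778; area = 389; boundary points = 1 + 1 + 1 + 1 + 1 + 1 = 6; strictly interior points = area - boundary/2 + 1 = 387; answer 387
Part 3: B2 = 387; r = 14; -3*(14)^4 - 3*(14)^3 - 8*(14)^2 + 3*(14)^1 + 9 = (-115248) + (-8232) + (-1568) + (42) + (9) = -124997; answer -124997

-124997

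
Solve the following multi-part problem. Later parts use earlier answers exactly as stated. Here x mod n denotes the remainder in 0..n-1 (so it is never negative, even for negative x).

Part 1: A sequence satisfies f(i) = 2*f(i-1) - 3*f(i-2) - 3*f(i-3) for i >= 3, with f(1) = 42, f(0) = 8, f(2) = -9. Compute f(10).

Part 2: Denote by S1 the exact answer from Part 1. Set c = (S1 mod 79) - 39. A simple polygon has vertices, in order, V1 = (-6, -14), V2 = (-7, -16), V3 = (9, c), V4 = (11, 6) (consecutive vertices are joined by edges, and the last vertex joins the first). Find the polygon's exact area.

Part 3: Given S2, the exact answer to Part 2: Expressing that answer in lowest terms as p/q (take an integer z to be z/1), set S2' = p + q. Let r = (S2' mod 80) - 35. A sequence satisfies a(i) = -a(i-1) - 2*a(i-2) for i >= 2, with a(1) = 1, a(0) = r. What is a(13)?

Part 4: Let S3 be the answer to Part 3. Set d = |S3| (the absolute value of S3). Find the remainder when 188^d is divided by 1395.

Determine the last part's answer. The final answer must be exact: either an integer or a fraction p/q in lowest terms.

Part 1: f(3) = 2*(-9) - 3*(42) - 3*(8) = -168; iterating: f(3)=-168, f(4)=-435, f(5)=-339, f(6)=1131, f(7)=4584, f(8)=6792, f(9)=-3561, f(10)=-41250; answer -41250
Part 2: S1 = -41250; c = 28; cross terms: (-6*-16 - -7*-14)=-2, (-7*28 - 9*-16)=-52, (9*6 - 11*28)=-254, (11*-14 - -6*6)=-118; twice the area = |-426| = 426; area = 213; answer 213
Part 3: S2 = 213; threaded value p + q = 214; r = 19; a(2) = -1*(1) - 2*(19) = -39; iterating: a(2)=-39, a(3)=37, a(4)=41, a(5)=-115, a(6)=33, a(7)=197, a(8)=-263, a(9)=-131, a(10)=657, a(11)=-395, a(12)=-919, a(13)=1709; answer 1709
Part 4: S3 = 1709; d = 1709; squarings mod 1395: 188^1=188, 188^2=469, 188^4=946, 188^8=721, 188^16=901, 188^32=1306, 188^64=946, 188^128=721, 188^256=901, 188^512=1306, 188^1024=946; 188^1709 = 188^1 * 188^4 * 188^8 * 188^32 * 188^128 * 188^512 * 188^1024 = 233 (mod 1395); answer 233

233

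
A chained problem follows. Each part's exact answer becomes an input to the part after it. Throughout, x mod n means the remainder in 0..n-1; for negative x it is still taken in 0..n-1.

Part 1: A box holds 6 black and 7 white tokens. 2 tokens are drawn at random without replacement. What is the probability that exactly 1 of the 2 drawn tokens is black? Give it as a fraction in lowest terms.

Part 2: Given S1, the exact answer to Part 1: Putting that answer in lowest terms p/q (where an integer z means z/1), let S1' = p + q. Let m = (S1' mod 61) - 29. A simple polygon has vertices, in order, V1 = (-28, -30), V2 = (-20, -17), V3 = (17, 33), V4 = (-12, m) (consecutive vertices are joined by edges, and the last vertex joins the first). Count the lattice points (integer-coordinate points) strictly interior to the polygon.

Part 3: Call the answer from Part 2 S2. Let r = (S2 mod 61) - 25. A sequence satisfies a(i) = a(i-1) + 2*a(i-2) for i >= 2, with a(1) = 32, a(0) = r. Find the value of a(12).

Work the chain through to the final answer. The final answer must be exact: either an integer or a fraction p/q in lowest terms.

23190

Part 1: total draws C(13,2) = 78; favorable C(6,1)*C(7,1) = 42; P = 7/13; answer 7/13
Part 2: S1 = 7/13; threaded value p + q = 20; m = -9; cross terms: (-28*-17 - -20*-30)=-124, (-20*33 - 17*-17)=-371, (17*-9 - -12*33)=243, (-12*-30 - -28*-9)=108; twice the area = |-144| = 144; area = 72; boundary points = 1 + 1 + 1 + 1 = 4; strictly interior points = area - boundary/2 + 1 = 71; answer 71
Part 3: S2 = 71; r = -15; a(2) = 1*(32) + 2*(-15) = 2; iterating: a(2)=2, a(3)=66, a(4)=70, a(5)=202, a(6)=342, a(7)=746, a(8)=1430, a(9)=2922, a(10)=5782, a(11)=11626, a(12)=23190; answer 23190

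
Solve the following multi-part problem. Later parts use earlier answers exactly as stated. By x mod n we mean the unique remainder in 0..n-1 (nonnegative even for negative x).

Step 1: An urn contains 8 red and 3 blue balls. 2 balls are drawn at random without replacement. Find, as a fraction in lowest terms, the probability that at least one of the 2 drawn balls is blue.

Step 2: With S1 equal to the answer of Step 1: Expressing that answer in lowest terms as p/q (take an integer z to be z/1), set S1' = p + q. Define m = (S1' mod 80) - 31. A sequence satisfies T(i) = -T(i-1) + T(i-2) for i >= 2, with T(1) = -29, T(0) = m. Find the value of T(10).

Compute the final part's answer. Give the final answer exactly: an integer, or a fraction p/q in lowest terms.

609

Step 1: total draws C(11,2) = 55; complement C(8,2) = 28; favorable 55 - 28 = 27; P = 27/55; answer 27/55
Step 2: S1 = 27/55; threaded value p + q = 82; m = -29; T(2) = -1*(-29) + 1*(-29) = 0; iterating: T(2)=0, T(3)=-29, T(4)=29, T(5)=-58, T(6)=87, T(7)=-145, T(8)=232, T(9)=-377, T(10)=609; answer 609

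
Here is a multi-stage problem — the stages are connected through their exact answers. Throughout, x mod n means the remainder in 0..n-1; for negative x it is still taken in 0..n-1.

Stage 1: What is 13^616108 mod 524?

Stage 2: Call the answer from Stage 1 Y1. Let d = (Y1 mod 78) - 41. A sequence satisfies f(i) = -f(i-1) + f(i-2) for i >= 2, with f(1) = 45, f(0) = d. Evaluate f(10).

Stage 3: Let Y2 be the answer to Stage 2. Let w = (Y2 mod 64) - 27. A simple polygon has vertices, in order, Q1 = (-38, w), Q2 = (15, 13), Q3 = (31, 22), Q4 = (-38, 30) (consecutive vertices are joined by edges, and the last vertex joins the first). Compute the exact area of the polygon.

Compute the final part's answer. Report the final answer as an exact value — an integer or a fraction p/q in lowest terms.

961/2

Stage 1: squarings mod 524: 13^1=13, 13^2=169, 13^4=265, 13^8=9, 13^16=81, 13^32=273, 13^64=121, 13^128=493, 13^256=437, 13^512=233, 13^1024=317, 13^2048=405, 13^4096=13, 13^8192=169, 13^16384=265, 13^32768=9, 13^65536=81, 13^131072=273, 13^262144=121, 13^524288=493; 13^616108 = 13^4 * 13^8 * 13^32 * 13^128 * 13^512 * 13^1024 * 13^8192 * 13^16384 * 13^65536 * 13^524288 = 337 (mod 524); answer 337
Stage 2: Y1 = 337; d = -16; f(2) = -1*(45) + 1*(-16) = -61; iterating: f(2)=-61, f(3)=106, f(4)=-167, f(5)=273, f(6)=-440, f(7)=713, f(8)=-1153, f(9)=1866, f(10)=-3019; answer -3019
Stage 3: Y2 = -3019; w = 26; cross terms: (-38*13 - 15*26)=-884, (15*22 - 31*13)=-73, (31*30 - -38*22)=1766, (-38*26 - -38*30)=152; twice the area = |961| = 961; area = 961/2; answer 961/2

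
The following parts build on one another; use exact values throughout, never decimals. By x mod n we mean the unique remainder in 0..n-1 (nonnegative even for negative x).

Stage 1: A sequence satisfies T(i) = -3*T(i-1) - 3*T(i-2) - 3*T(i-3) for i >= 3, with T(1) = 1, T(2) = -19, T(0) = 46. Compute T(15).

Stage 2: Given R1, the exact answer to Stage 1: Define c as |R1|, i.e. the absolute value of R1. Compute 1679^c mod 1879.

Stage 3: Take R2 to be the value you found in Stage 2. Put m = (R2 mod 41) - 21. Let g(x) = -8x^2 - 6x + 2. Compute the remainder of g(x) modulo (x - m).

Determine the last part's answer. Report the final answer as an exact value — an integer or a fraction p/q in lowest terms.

Stage 1: T(3) = -3*(-19) - 3*(1) - 3*(46) = -84; iterating: T(3)=-84, T(4)=306, T(5)=-609, T(6)=1161, T(7)=-2574, T(8)=6066, T(9)=-13959, T(10)=31401, T(11)=-70524, T(12)=159246, T(13)=-360369, T(14)=814941, T(15)=-1841454; answer -1841454
Stage 2: R1 = -1841454; c = 1841454; squarings mod 1879: 1679^1=1679, 1679^2=541, 1679^4=1436, 1679^8=833, 1679^16=538, 1679^32=78, 1679^64=447, 1679^128=635, 1679^256=1119, 1679^512=747, 1679^1024=1825, 1679^2048=1037, 1679^4096=581, 1679^8192=1220, 1679^16384=232, 1679^32768=1212, 1679^65536=1445, 1679^131072=456, 1679^262144=1246, 1679^524288=462, 1679^1048576=1117; 1679^1841454 = 1679^2 * 1679^4 * 1679^8 * 1679^32 * 1679^256 * 1679^2048 * 1679^4096 * 1679^262144 * 1679^524288 * 1679^1048576 = 753 (mod 1879); answer 753
Stage 3: R2 = 753; m = -6; remainder = value at the root: -8*(-6)^2 - 6*(-6)^1 + 2 = (-288) + (36) + (2) = -250; answer -250

-250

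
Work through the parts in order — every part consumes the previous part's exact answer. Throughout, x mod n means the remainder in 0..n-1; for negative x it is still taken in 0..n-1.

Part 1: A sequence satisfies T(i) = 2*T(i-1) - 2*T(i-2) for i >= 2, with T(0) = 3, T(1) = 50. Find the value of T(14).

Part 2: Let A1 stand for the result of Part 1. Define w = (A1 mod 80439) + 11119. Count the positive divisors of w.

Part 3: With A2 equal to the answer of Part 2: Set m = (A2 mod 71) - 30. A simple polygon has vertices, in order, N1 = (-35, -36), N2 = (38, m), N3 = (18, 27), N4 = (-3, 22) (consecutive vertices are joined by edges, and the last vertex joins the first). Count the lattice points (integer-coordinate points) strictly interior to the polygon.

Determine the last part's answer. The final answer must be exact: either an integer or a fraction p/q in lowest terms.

2244

Part 1: T(2) = 2*(50) - 2*(3) = 94; iterating: T(2)=94, T(3)=88, T(4)=-12, T(5)=-200, T(6)=-376, T(7)=-352, T(8)=48, T(9)=800, T(10)=1504, T(11)=1408, T(12)=-192, T(13)=-3200, T(14)=-6016; answer -6016
Part 2: A1 = -6016; w = 85542; 85542 = 2 * 3 * 53 * 269; number of divisors = (1+1) * (1+1) * (1+1) * (1+1) = 16; answer 16
Part 3: A2 = 16; m = -14; cross terms: (-35*-14 - 38*-36)=1858, (38*27 - 18*-14)=1278, (18*22 - -3*27)=477, (-3*-36 - -35*22)=878; twice the area = |4491| = 4491; area = 4491/2; boundary points = 1 + 1 + 1 + 2 = 5; strictly interior points = area - boundary/2 + 1 = 2244; answer 2244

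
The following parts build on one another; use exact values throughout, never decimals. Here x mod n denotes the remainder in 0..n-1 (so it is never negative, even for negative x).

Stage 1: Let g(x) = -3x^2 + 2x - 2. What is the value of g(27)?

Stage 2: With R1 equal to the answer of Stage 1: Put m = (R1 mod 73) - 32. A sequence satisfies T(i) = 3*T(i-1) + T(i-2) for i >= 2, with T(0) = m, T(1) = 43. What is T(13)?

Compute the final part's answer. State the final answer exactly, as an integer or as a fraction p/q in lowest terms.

Stage 1: -3*(27)^2 + 2*(27)^1 - 2 = (-2187) + (54) + (-2) = -2135; answer -2135
Stage 2: R1 = -2135; m = 23; T(2) = 3*(43) + 1*(23) = 152; iterating: T(2)=152, T(3)=499, T(4)=1649, T(5)=5446, T(6)=17987, T(7)=59407, T(8)=196208, T(9)=648031, T(10)=2140301, T(11)=7068934, T(12)=23347103, T(13)=77110243; answer 77110243

77110243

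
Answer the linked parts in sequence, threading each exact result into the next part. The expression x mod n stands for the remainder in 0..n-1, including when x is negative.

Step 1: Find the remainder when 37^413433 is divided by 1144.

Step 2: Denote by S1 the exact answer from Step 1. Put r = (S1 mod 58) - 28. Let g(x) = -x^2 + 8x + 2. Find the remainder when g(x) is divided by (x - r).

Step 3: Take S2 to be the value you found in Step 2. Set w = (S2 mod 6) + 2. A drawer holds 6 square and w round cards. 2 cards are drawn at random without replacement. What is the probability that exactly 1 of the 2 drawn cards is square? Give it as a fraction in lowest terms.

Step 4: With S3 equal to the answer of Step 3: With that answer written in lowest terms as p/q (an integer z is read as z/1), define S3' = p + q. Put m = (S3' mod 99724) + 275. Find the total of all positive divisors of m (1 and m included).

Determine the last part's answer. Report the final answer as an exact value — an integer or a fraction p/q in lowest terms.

Step 1: squarings mod 1144: 37^1=37, 37^2=225, 37^4=289, 37^8=9, 37^16=81, 37^32=841, 37^64=289, 37^128=9, 37^256=81, 37^512=841, 37^1024=289, 37^2048=9, 37^4096=81, 37^8192=841, 37^16384=289, 37^32768=9, 37^65536=81, 37^131072=841, 37^262144=289; 37^413433 = 37^1 * 37^8 * 37^16 * 37^32 * 37^64 * 37^128 * 37^512 * 37^1024 * 37^2048 * 37^16384 * 37^131072 * 37^262144 = 229 (mod 1144); answer 229
Step 2: S1 = 229; r = 27; remainder = value at the root: -1*(27)^2 + 8*(27)^1 + 2 = (-729) + (216) + (2) = -511; answer -511
Step 3: S2 = -511; w = 7; total draws C(13,2) = 78; favorable C(6,1)*C(7,1) = 42; P = 7/13; answer 7/13
Step 4: S3 = 7/13; threaded value p + q = 20; m = 295; 295 = 5 * 59; sigma = (1 + 5) * (1 + 59) = 6 * 60 = 360; answer 360

360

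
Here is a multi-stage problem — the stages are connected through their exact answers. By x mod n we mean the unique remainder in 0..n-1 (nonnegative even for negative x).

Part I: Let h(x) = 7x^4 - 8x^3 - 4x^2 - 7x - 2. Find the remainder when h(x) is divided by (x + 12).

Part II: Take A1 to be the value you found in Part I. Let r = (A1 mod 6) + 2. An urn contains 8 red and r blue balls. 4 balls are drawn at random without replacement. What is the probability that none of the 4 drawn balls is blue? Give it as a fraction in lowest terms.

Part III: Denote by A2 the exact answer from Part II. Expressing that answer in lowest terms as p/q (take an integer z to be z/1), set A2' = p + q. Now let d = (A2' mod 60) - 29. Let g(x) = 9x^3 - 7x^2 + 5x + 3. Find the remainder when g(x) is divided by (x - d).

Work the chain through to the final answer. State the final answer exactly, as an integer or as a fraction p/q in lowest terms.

487

Part I: remainder = value at the root: 7*(-12)^4 - 8*(-12)^3 - 4*(-12)^2 - 7*(-12)^1 - 2 = (145152) + (13824) + (-576) + (84) + (-2) = 158482; answer 158482
Part II: A1 = 158482; r = 6; total draws C(14,4) = 1001; favorable C(8,4) = 70; P = 10/143; answer 10/143
Part III: A2 = 10/143; threaded value p + q = 153; d = 4; remainder = value at the root: 9*(4)^3 - 7*(4)^2 + 5*(4)^1 + 3 = (576) + (-112) + (20) + (3) = 487; answer 487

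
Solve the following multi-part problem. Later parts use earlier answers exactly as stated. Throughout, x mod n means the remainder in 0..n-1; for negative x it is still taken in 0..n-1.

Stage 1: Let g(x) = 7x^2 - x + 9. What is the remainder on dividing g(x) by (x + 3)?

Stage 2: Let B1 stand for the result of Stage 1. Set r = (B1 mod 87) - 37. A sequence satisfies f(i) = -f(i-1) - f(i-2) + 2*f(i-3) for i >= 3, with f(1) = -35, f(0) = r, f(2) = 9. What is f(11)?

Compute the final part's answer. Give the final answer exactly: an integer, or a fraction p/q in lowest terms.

3453

Stage 1: remainder = value at the root: 7*(-3)^2 - 1*(-3)^1 + 9 = (63) + (3) + (9) = 75; answer 75
Stage 2: B1 = 75; r = 38; f(3) = -1*(9) - 1*(-35) + 2*(38) = 102; iterating: f(3)=102, f(4)=-181, f(5)=97, f(6)=288, f(7)=-747, f(8)=653, f(9)=670, f(10)=-2817, f(11)=3453; answer 3453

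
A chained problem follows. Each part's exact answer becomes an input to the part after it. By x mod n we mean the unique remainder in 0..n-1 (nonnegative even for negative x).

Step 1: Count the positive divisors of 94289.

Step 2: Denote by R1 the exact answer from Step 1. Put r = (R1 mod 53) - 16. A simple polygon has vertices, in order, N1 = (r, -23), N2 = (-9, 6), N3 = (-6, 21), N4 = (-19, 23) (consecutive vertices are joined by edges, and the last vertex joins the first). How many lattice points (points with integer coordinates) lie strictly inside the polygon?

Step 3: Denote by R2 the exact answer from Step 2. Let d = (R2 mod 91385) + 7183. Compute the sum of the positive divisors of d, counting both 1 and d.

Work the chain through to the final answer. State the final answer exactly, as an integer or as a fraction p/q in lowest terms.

20328

Step 1: 94289 = 13 * 7253; number of divisors = (1+1) * (1+1) = 4; answer 4
Step 2: R1 = 4; r = -12; cross terms: (-12*6 - -9*-23)=-279, (-9*21 - -6*6)=-153, (-6*23 - -19*21)=261, (-19*-23 - -12*23)=713; twice the area = |542| = 542; area = 271; boundary points = 1 + 3 + 1 + 1 = 6; strictly interior points = area - boundary/2 + 1 = 269; answer 269
Step 3: R2 = 269; d = 7452; 7452 = 2^2 * 3^4 * 23; sigma = (1 + 2 + 4) * (1 + 3 + 9 + 27 + 81) * (1 + 23) = 7 * 121 * 24 = 20328; answer 20328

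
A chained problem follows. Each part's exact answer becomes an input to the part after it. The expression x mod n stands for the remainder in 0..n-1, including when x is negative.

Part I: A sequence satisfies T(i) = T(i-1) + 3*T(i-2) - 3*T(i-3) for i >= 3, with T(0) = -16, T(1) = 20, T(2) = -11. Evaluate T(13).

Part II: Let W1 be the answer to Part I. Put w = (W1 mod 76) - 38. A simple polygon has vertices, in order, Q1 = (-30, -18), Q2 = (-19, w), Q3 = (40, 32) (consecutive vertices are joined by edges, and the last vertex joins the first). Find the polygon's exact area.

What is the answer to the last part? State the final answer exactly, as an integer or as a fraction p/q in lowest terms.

Part I: T(3) = 1*(-11) + 3*(20) - 3*(-16) = 97; iterating: T(3)=97, T(4)=4, T(5)=328, T(6)=49, T(7)=1021, T(8)=184, T(9)=3100, T(10)=589, T(11)=9337, T(12)=1804, T(13)=28048; answer 28048
Part II: W1 = 28048; w = -34; cross terms: (-30*-34 - -19*-18)=678, (-19*32 - 40*-34)=752, (40*-18 - -30*32)=240; twice the area = |1670| = 1670; area = 835; answer 835

835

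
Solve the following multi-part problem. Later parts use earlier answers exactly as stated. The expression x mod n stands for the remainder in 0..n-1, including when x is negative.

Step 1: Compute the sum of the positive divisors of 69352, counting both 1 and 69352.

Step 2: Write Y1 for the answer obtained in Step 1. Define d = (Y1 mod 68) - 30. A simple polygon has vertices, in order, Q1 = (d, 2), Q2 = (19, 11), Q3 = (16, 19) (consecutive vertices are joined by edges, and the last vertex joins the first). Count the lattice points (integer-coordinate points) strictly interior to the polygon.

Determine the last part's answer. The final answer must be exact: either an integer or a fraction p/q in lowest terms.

72

Step 1: 69352 = 2^3 * 8669; sigma = (1 + 2 + 4 + 8) * (1 + 8669) = 15 * 8670 = 130050; answer 130050
Step 2: Y1 = 130050; d = 4; cross terms: (4*11 - 19*2)=6, (19*19 - 16*11)=185, (16*2 - 4*19)=-44; twice the area = |147| = 147; area = 147/2; boundary points = 3 + 1 + 1 = 5; strictly interior points = area - boundary/2 + 1 = 72; answer 72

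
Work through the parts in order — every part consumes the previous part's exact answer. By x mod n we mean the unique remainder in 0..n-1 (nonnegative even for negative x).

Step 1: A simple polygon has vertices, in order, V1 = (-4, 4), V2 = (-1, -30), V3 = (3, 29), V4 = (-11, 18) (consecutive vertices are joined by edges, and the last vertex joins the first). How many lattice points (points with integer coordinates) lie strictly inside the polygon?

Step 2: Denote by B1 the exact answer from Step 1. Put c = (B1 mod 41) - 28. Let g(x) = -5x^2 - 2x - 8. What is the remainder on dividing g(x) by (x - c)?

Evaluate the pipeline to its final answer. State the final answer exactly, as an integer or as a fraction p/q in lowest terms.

Step 1: cross terms: (-4*-30 - -1*4)=124, (-1*29 - 3*-30)=61, (3*18 - -11*29)=373, (-11*4 - -4*18)=28; twice the area = |586| = 586; area = 293; boundary points = 1 + 1 + 1 + 7 = 10; strictly interior points = area - boundary/2 + 1 = 289; answer 289
Step 2: B1 = 289; c = -26; remainder = value at the root: -5*(-26)^2 - 2*(-26)^1 - 8 = (-3380) + (52) + (-8) = -3336; answer -3336

-3336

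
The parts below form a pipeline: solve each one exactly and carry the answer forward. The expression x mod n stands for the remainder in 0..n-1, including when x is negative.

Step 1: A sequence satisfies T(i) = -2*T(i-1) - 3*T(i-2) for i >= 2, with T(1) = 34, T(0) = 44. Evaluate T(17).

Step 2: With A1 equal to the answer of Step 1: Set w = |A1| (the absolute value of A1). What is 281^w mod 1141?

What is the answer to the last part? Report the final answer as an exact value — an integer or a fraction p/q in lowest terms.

911

Step 1: T(2) = -2*(34) - 3*(44) = -200; iterating: T(2)=-200, T(3)=298, T(4)=4, T(5)=-902, T(6)=1792, T(7)=-878, T(8)=-3620, T(9)=9874, T(10)=-8888, T(11)=-11846, T(12)=50356, T(13)=-65174, T(14)=-20720, T(15)=236962, T(16)=-411764, T(17)=112642; answer 112642
Step 2: A1 = 112642; w = 112642; squarings mod 1141: 281^1=281, 281^2=232, 281^4=197, 281^8=15, 281^16=225, 281^32=421, 281^64=386, 281^128=666, 281^256=848, 281^512=274, 281^1024=911, 281^2048=414, 281^4096=246, 281^8192=43, 281^16384=708, 281^32768=365, 281^65536=869; 281^112642 = 281^2 * 281^2048 * 281^4096 * 281^8192 * 281^32768 * 281^65536 = 911 (mod 1141); answer 911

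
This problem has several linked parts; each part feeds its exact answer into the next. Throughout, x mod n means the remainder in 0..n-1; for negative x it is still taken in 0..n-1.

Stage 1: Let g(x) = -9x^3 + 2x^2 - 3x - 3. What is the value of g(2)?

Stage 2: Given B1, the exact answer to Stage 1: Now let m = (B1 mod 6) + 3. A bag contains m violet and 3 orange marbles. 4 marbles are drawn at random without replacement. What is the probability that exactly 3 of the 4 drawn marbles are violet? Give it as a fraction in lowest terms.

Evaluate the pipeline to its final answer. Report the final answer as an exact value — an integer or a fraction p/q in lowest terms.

28/55

Stage 1: -9*(2)^3 + 2*(2)^2 - 3*(2)^1 - 3 = (-72) + (8) + (-6) + (-3) = -73; answer -73
Stage 2: B1 = -73; m = 8; total draws C(11,4) = 330; favorable C(8,3)*C(3,1) = 168; P = 28/55; answer 28/55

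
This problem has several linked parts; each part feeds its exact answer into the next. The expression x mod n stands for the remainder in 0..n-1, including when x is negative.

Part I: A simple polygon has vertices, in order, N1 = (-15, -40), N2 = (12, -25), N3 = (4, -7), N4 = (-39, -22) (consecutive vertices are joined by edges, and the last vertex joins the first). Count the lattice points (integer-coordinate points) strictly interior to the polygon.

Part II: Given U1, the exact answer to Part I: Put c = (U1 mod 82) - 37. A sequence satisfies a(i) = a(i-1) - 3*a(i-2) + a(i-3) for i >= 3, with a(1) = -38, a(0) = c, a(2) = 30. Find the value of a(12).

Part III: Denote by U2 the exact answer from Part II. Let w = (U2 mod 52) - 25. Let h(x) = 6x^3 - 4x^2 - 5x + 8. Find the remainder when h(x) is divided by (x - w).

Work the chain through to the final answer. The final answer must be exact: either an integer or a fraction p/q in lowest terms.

-4645

Part I: cross terms: (-15*-25 - 12*-40)=855, (12*-7 - 4*-25)=16, (4*-22 - -39*-7)=-361, (-39*-40 - -15*-22)=1230; twice the area = |1740| = 1740; area = 870; boundary points = 3 + 2 + 1 + 6 = 12; strictly interior points = area - boundary/2 + 1 = 865; answer 865
Part II: U1 = 865; c = 8; a(3) = 1*(30) - 3*(-38) + 1*(8) = 152; iterating: a(3)=152, a(4)=24, a(5)=-402, a(6)=-322, a(7)=908, a(8)=1472, a(9)=-1574, a(10)=-5082, a(11)=1112, a(12)=14784; answer 14784
Part III: U2 = 14784; w = -9; remainder = value at the root: 6*(-9)^3 - 4*(-9)^2 - 5*(-9)^1 + 8 = (-4374) + (-324) + (45) + (8) = -4645; answer -4645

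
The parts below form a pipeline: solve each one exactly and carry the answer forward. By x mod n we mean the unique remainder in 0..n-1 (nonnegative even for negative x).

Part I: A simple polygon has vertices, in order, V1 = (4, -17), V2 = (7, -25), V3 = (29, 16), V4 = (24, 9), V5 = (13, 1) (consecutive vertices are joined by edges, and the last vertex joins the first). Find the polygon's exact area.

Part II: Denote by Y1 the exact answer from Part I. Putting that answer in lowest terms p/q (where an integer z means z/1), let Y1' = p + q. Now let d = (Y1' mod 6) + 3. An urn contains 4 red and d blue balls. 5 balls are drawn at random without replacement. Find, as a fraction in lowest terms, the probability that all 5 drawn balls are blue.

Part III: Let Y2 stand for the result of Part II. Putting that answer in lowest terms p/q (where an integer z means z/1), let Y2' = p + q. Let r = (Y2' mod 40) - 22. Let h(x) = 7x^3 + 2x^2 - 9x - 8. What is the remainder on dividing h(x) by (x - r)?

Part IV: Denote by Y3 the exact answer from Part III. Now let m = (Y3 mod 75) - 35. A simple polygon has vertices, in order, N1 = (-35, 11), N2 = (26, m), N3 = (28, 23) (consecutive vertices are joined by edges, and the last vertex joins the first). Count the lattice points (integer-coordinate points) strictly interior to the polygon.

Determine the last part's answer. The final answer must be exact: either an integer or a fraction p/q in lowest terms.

333

Part I: cross terms: (4*-25 - 7*-17)=19, (7*16 - 29*-25)=837, (29*9 - 24*16)=-123, (24*1 - 13*9)=-93, (13*-17 - 4*1)=-225; twice the area = |415| = 415; area = 415/2; answer 415/2
Part II: Y1 = 415/2; threaded value p + q = 417; d = 6; total draws C(10,5) = 252; favorable C(6,5) = 6; P = 1/42; answer 1/42
Part III: Y2 = 1/42; threaded value p + q = 43; r = -19; remainder = value at the root: 7*(-19)^3 + 2*(-19)^2 - 9*(-19)^1 - 8 = (-48013) + (722) + (171) + (-8) = -47128; answer -47128
Part IV: Y3 = -47128; m = 12; cross terms: (-35*12 - 26*11)=-706, (26*23 - 28*12)=262, (28*11 - -35*23)=1113; twice the area = |669| = 669; area = 669/2; boundary points = 1 + 1 + 3 = 5; strictly interior points = area - boundary/2 + 1 = 333; answer 333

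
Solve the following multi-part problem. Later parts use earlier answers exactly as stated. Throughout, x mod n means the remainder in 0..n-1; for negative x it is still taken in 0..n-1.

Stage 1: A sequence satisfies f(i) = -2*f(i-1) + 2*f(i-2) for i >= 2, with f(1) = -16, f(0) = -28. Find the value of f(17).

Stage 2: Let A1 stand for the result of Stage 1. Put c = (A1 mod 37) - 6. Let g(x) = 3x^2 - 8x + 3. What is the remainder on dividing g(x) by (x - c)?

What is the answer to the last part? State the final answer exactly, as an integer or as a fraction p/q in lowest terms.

831

Stage 1: f(2) = -2*(-16) + 2*(-28) = -24; iterating: f(2)=-24, f(3)=16, f(4)=-80, f(5)=192, f(6)=-544, f(7)=1472, f(8)=-4032, f(9)=11008, f(10)=-30080, f(11)=82176, f(12)=-224512, f(13)=613376, f(14)=-1675776, f(15)=4578304, f(16)=-12508160, f(17)=34172928; answer 34172928
Stage 2: A1 = 34172928; c = 18; remainder = value at the root: 3*(18)^2 - 8*(18)^1 + 3 = (972) + (-144) + (3) = 831; answer 831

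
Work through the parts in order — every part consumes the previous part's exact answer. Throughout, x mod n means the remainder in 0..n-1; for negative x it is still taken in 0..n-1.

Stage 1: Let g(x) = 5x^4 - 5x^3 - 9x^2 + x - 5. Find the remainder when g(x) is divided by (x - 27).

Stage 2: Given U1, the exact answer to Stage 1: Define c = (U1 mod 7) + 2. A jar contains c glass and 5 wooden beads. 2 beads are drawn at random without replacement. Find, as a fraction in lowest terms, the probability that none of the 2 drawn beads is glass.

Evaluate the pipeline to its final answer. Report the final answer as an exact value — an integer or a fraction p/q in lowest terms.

Stage 1: remainder = value at the root: 5*(27)^4 - 5*(27)^3 - 9*(27)^2 + 1*(27)^1 - 5 = (2657205) + (-98415) + (-6561) + (27) + (-5) = 2552251; answer 2552251
Stage 2: U1 = 2552251; c = 4; total draws C(9,2) = 36; favorable C(5,2) = 10; P = 5/18; answer 5/18

5/18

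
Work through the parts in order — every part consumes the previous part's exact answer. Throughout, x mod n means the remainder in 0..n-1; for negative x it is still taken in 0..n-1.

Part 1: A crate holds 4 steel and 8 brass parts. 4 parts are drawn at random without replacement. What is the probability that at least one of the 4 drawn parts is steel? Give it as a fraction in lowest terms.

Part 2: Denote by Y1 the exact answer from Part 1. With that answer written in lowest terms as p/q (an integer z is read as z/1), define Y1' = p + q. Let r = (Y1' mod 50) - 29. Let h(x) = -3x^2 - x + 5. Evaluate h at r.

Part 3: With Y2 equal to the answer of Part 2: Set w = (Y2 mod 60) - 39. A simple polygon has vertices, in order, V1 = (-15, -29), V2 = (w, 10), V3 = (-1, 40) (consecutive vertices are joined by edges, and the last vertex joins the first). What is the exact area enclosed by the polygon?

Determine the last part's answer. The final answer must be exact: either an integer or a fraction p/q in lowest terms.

Part 1: total draws C(12,4) = 495; complement C(8,4) = 70; favorable 495 - 70 = 425; P = 85/99; answer 85/99
Part 2: Y1 = 85/99; threaded value p + q = 184; r = 5; -3*(5)^2 - 1*(5)^1 + 5 = (-75) + (-5) + (5) = -75; answer -75
Part 3: Y2 = -75; w = 6; cross terms: (-15*10 - 6*-29)=24, (6*40 - -1*10)=250, (-1*-29 - -15*40)=629; twice the area = |903| = 903; area = 903/2; answer 903/2

903/2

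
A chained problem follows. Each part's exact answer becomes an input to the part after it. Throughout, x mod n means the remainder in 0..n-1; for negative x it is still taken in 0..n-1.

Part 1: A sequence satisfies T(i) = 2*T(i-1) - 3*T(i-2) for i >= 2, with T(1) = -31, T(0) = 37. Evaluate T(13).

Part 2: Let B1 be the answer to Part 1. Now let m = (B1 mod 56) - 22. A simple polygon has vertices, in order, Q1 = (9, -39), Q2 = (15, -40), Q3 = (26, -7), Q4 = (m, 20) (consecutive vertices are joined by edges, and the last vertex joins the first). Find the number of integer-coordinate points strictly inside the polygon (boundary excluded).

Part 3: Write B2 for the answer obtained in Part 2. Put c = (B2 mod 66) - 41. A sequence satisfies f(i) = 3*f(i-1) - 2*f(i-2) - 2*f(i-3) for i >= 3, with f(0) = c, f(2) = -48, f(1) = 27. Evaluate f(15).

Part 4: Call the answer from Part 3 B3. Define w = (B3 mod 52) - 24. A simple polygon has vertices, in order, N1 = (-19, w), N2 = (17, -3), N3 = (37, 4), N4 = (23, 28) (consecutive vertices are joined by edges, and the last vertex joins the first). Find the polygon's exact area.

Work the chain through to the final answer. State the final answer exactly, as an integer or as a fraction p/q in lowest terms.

826

Part 1: T(2) = 2*(-31) - 3*(37) = -173; iterating: T(2)=-173, T(3)=-253, T(4)=13, T(5)=785, T(6)=1531, T(7)=707, T(8)=-3179, T(9)=-8479, T(10)=-7421, T(11)=10595, T(12)=43453, T(13)=55121; answer 55121
Part 2: B1 = 55121; m = -5; cross terms: (9*-40 - 15*-39)=225, (15*-7 - 26*-40)=935, (26*20 - -5*-7)=485, (-5*-39 - 9*20)=15; twice the area = |1660| = 1660; area = 830; boundary points = 1 + 11 + 1 + 1 = 14; strictly interior points = area - boundary/2 + 1 = 824; answer 824
Part 3: B2 = 824; c = -9; f(3) = 3*(-48) - 2*(27) - 2*(-9) = -180; iterating: f(3)=-180, f(4)=-498, f(5)=-1038, f(6)=-1758, f(7)=-2202, f(8)=-1014, f(9)=4878, f(10)=21066, f(11)=55470, f(12)=114522, f(13)=190494, f(14)=231498, f(15)=84462; answer 84462
Part 4: B3 = 84462; w = -10; cross terms: (-19*-3 - 17*-10)=227, (17*4 - 37*-3)=179, (37*28 - 23*4)=944, (23*-10 - -19*28)=302; twice the area = |1652| = 1652; area = 826; answer 826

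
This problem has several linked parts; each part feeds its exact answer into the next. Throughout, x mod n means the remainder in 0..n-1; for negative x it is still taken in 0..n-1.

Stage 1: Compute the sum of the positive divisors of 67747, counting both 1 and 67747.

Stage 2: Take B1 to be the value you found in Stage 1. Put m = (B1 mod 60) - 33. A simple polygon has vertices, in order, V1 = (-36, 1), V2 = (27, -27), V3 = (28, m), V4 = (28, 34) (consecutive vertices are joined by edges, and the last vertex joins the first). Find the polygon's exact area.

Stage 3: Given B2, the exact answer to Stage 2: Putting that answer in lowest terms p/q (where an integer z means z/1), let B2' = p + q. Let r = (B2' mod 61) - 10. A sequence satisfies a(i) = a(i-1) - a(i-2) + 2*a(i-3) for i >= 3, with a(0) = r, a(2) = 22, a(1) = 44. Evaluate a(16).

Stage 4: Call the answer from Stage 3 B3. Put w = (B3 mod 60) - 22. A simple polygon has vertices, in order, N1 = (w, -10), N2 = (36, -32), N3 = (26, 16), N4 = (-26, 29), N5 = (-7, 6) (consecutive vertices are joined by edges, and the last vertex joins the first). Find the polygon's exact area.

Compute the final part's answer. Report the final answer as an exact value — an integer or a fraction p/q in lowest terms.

Stage 1: 67747 = 37 * 1831; sigma = (1 + 37) * (1 + 1831) = 38 * 1832 = 69616; answer 69616
Stage 2: B1 = 69616; m = -17; cross terms: (-36*-27 - 27*1)=945, (27*-17 - 28*-27)=297, (28*34 - 28*-17)=1428, (28*1 - -36*34)=1252; twice the area = |3922| = 3922; area = 1961; answer 1961
Stage 3: B2 = 1961; threaded value p + q = 1962; r = 0; a(3) = 1*(22) - 1*(44) + 2*(0) = -22; iterating: a(3)=-22, a(4)=44, a(5)=110, a(6)=22, a(7)=0, a(8)=198, a(9)=242, a(10)=44, a(11)=198, a(12)=638, a(13)=528, a(14)=286, a(15)=1034, a(16)=1804; answer 1804
Stage 4: B3 = 1804; w = -18; cross terms: (-18*-32 - 36*-10)=936, (36*16 - 26*-32)=1408, (26*29 - -26*16)=1170, (-26*6 - -7*29)=47, (-7*-10 - -18*6)=178; twice the area = |3739| = 3739; area = 3739/2; answer 3739/2

3739/2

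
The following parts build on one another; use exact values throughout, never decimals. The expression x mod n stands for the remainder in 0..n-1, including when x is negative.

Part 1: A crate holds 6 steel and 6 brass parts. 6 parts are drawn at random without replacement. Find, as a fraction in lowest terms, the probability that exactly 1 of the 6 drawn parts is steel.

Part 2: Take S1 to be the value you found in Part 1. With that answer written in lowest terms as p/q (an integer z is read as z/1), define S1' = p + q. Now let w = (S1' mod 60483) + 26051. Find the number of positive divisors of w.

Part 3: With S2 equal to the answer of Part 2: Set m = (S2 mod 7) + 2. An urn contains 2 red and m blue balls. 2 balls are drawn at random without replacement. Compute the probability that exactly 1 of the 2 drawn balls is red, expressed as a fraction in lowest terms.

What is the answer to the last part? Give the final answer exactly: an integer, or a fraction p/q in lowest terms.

3/7

Part 1: total draws C(12,6) = 924; favorable C(6,1)*C(6,5) = 36; P = 3/77; answer 3/77
Part 2: S1 = 3/77; threaded value p + q = 80; w = 26131; 26131 = 7 * 3733; number of divisors = (1+1) * (1+1) = 4; answer 4
Part 3: S2 = 4; m = 6; total draws C(8,2) = 28; favorable C(2,1)*C(6,1) = 12; P = 3/7; answer 3/7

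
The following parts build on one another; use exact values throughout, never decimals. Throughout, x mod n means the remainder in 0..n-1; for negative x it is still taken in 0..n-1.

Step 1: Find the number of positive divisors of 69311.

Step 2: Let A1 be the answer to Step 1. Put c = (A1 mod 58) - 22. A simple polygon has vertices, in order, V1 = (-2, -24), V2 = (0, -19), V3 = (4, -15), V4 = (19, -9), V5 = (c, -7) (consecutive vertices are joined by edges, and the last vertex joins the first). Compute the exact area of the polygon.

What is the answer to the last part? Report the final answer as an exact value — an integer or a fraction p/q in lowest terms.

Step 1: 69311 = 11 * 6301; number of divisors = (1+1) * (1+1) = 4; answer 4
Step 2: A1 = 4; c = -18; cross terms: (-2*-19 - 0*-24)=38, (0*-15 - 4*-19)=76, (4*-9 - 19*-15)=249, (19*-7 - -18*-9)=-295, (-18*-24 - -2*-7)=418; twice the area = |486| = 486; area = 243; answer 243

243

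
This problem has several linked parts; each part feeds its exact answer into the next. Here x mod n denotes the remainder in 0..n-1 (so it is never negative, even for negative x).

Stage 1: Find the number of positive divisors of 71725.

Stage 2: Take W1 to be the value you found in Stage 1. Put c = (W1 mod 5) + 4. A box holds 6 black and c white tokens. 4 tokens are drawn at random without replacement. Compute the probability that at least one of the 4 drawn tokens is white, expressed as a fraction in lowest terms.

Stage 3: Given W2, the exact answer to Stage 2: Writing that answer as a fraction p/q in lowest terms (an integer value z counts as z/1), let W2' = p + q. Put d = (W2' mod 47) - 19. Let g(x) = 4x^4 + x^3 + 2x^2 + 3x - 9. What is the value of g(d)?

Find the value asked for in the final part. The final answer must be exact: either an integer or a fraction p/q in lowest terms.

Stage 1: 71725 = 5^2 * 19 * 151; number of divisors = (2+1) * (1+1) * (1+1) = 12; answer 12
Stage 2: W1 = 12; c = 6; total draws C(12,4) = 495; complement C(6,4) = 15; favorable 495 - 15 = 480; P = 32/33; answer 32/33
Stage 3: W2 = 32/33; threaded value p + q = 65; d = -1; 4*(-1)^4 + 1*(-1)^3 + 2*(-1)^2 + 3*(-1)^1 - 9 = (4) + (-1) + (2) + (-3) + (-9) = -7; answer -7

-7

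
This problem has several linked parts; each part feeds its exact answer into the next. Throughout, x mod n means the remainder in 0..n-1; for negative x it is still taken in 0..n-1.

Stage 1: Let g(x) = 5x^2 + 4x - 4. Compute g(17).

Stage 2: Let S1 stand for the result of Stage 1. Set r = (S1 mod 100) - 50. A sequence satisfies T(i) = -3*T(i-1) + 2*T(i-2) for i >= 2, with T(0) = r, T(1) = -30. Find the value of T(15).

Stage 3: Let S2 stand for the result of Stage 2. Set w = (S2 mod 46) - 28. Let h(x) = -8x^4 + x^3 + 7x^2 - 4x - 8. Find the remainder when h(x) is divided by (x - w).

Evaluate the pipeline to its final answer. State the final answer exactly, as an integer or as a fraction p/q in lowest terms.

Stage 1: 5*(17)^2 + 4*(17)^1 - 4 = (1445) + (68) + (-4) = 1509; answer 1509
Stage 2: S1 = 1509; r = -41; T(2) = -3*(-30) + 2*(-41) = 8; iterating: T(2)=8, T(3)=-84, T(4)=268, T(5)=-972, T(6)=3452, T(7)=-12300, T(8)=43804, T(9)=-156012, T(10)=555644, T(11)=-1978956, T(12)=7048156, T(13)=-25102380, T(14)=89403452, T(15)=-318415116; answer -318415116
Stage 3: S2 = -318415116; w = -16; remainder = value at the root: -8*(-16)^4 + 1*(-16)^3 + 7*(-16)^2 - 4*(-16)^1 - 8 = (-524288) + (-4096) + (1792) + (64) + (-8) = -526536; answer -526536

-526536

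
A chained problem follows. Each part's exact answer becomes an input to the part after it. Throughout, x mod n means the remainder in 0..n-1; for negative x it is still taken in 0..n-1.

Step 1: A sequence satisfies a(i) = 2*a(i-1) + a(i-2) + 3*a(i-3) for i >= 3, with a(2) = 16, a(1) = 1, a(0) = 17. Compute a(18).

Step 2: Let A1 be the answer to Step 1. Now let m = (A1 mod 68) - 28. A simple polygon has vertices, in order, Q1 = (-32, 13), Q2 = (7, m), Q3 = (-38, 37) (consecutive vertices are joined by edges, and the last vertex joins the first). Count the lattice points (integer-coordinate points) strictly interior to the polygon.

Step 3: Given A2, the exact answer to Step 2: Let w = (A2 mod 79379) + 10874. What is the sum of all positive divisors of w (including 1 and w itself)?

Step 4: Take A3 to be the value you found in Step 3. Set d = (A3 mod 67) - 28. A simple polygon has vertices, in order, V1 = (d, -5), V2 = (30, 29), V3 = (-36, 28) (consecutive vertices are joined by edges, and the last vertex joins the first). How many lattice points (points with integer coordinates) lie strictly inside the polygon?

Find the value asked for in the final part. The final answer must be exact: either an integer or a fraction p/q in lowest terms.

1102

Step 1: a(3) = 2*(16) + 1*(1) + 3*(17) = 84; iterating: a(3)=84, a(4)=187, a(5)=506, a(6)=1451, a(7)=3969, a(8)=10907, a(9)=30136, a(10)=83086, a(11)=229029, a(12)=631552, a(13)=1741391, a(14)=4801421, a(15)=13238889, a(16)=36503372, a(17)=100649896, a(18)=277519831; answer 277519831
Step 2: A1 = 277519831; m = 39; cross terms: (-32*39 - 7*13)=-1339, (7*37 - -38*39)=1741, (-38*13 - -32*37)=690; twice the area = |1092| = 1092; area = 546; boundary points = 13 + 1 + 6 = 20; strictly interior points = area - boundary/2 + 1 = 537; answer 537
Step 3: A2 = 537; w = 11411; 11411 is prime, so its only divisors are 1 and 11411; sigma = 1 + 11411 = 11412; answer 11412
Step 4: A3 = 11412; d = -6; cross terms: (-6*29 - 30*-5)=-24, (30*28 - -36*29)=1884, (-36*-5 - -6*28)=348; twice the area = |2208| = 2208; area = 1104; boundary points = 2 + 1 + 3 = 6; strictly interior points = area - boundary/2 + 1 = 1102; answer 1102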